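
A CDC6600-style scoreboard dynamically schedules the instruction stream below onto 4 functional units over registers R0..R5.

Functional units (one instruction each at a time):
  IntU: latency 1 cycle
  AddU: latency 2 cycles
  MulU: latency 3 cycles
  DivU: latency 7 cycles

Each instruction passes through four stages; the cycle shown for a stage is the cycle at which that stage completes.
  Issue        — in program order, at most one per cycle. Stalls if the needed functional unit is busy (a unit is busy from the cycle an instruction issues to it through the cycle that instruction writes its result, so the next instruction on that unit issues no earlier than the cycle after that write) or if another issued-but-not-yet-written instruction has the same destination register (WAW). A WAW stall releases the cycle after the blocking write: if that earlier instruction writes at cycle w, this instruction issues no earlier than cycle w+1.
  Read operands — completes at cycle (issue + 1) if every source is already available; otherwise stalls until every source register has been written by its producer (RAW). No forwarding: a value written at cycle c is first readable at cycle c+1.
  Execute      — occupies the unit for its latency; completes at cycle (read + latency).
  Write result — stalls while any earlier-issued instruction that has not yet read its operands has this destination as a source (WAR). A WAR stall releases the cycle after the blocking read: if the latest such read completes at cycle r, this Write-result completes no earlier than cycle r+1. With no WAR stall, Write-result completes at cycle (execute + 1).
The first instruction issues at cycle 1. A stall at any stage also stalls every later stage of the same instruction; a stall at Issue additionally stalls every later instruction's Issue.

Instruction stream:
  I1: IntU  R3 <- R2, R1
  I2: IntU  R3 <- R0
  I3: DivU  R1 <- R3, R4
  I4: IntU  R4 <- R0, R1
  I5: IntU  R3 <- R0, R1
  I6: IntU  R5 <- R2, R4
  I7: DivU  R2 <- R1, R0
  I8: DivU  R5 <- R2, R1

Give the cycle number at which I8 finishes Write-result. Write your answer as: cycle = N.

  I1 | 1 | 2 | 3 | 4
  I2 | 5 | 6 | 7 | 8   struct: IntU busy until I1 writes@4
  I3 | 6 | 9 | 16 | 17   RAW R3: wait I2 write@8
  I4 | 9 | 18 | 19 | 20   struct: IntU busy until I2 writes@8 · RAW R1: wait I3 write@17
  I5 | 21 | 22 | 23 | 24   struct: IntU busy until I4 writes@20
  I6 | 25 | 26 | 27 | 28   struct: IntU busy until I5 writes@24
  I7 | 26 | 27 | 34 | 35
  I8 | 36 | 37 | 44 | 45   struct: DivU busy until I7 writes@35

cycle = 45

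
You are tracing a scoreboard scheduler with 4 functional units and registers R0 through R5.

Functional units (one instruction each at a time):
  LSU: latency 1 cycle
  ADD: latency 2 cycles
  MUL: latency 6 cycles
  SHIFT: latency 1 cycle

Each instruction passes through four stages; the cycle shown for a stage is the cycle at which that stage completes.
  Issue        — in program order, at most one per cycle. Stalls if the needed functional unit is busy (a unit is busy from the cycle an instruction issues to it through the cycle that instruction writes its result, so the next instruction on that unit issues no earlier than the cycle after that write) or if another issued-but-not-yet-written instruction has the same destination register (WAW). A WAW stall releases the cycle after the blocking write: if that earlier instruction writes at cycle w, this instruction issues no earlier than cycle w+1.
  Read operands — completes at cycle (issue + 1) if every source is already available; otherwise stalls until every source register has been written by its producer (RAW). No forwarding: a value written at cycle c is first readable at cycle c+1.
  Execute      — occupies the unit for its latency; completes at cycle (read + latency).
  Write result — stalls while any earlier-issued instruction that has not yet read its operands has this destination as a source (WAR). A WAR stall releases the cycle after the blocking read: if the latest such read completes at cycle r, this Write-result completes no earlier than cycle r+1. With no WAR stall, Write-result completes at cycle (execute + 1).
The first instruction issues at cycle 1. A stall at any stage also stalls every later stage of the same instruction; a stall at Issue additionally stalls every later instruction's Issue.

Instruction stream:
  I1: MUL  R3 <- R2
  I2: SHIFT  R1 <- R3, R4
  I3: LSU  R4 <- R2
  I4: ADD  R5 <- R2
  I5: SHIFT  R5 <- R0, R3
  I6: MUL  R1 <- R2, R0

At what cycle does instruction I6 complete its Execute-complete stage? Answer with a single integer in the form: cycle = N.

cycle = 21

[I1] 1/2/8/9
[I2] 2/10/11/12  (RAW R3: wait I1 write@9)
[I3] 3/4/5/11  (WAR R4: wait I2 read@10)
[I4] 4/5/7/8
[I5] 13/14/15/16  (struct: SHIFT busy until I2 writes@12)
[I6] 14/15/21/22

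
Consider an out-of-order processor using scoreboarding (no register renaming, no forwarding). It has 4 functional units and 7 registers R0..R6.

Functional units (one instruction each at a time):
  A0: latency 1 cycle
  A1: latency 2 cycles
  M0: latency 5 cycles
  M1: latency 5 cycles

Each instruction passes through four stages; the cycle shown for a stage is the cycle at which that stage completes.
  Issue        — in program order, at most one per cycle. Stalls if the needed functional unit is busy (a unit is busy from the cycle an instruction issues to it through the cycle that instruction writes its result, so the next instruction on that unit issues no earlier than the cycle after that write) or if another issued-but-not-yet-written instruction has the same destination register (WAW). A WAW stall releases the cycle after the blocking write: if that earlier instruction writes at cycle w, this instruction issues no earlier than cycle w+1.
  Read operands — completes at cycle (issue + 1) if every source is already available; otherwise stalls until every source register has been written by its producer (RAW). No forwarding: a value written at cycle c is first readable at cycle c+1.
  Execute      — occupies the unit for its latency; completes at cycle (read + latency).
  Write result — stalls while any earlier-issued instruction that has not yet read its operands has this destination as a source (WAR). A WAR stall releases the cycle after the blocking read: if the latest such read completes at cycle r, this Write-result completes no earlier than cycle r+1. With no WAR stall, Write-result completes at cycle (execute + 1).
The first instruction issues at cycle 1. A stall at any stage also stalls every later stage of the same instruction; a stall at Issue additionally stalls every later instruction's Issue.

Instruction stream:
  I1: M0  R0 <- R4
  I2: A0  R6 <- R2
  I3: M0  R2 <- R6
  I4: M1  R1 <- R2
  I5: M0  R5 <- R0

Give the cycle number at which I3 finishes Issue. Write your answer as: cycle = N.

[I1] 1/2/7/8
[I2] 2/3/4/5
[I3] 9/10/15/16  (struct: M0 busy until I1 writes@8)
[I4] 10/17/22/23  (RAW R2: wait I3 write@16)
[I5] 17/18/23/24  (struct: M0 busy until I3 writes@16)

cycle = 9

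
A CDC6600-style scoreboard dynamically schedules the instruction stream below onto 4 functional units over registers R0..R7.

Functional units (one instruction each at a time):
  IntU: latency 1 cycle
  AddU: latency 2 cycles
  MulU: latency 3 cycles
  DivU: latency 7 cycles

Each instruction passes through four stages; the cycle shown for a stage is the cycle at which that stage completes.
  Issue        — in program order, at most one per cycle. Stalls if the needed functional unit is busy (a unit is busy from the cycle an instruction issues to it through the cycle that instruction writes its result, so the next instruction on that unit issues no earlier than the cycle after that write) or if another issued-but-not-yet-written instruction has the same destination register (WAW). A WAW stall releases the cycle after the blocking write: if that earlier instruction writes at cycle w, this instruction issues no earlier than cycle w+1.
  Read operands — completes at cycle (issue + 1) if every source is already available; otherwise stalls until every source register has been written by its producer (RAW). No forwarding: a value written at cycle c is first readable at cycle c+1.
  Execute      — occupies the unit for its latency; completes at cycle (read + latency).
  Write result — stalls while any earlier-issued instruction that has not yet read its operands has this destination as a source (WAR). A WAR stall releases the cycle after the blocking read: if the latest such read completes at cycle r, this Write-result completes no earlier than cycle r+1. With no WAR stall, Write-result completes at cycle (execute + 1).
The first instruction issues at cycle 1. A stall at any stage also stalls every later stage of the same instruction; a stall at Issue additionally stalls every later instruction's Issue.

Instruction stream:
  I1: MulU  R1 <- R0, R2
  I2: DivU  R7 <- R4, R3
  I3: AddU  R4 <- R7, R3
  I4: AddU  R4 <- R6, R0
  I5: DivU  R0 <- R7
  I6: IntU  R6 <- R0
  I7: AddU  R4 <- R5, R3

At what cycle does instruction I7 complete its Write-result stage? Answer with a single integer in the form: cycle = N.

I1  is:1  ro:2  ex:5  wr:6
I2  is:2  ro:3  ex:10  wr:11
I3  is:3  ro:12  ex:14  wr:15  — RAW R7: wait I2 write@11
I4  is:16  ro:17  ex:19  wr:20  — struct: AddU busy until I3 writes@15
I5  is:17  ro:18  ex:25  wr:26
I6  is:18  ro:27  ex:28  wr:29  — RAW R0: wait I5 write@26
I7  is:21  ro:22  ex:24  wr:25  — struct: AddU busy until I4 writes@20

cycle = 25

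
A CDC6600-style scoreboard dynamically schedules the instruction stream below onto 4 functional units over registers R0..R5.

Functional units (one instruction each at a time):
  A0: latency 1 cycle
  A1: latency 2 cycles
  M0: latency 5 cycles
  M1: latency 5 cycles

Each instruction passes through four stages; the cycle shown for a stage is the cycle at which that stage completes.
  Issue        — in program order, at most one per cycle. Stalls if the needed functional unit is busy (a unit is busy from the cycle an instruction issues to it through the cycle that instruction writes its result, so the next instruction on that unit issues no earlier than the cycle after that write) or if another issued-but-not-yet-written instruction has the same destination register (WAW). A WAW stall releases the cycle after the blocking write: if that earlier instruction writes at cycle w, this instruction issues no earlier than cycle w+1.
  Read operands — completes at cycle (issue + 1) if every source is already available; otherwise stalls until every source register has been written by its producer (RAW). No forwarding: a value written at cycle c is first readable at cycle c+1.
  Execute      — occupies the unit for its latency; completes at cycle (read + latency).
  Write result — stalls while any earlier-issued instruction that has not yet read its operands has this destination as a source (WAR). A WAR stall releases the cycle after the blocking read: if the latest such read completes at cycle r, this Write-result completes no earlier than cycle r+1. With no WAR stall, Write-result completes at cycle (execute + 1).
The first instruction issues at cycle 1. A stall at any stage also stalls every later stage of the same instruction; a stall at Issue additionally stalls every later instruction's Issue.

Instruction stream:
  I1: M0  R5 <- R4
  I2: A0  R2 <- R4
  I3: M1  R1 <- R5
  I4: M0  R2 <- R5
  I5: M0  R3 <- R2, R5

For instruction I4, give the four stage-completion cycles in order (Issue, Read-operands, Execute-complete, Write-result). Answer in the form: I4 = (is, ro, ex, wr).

I4 = (9, 10, 15, 16)

c1: I1 dispatched to M0
c2: I1 operands ready; I2 dispatched to A0
c3: I2 operands ready; I3 dispatched to M1
c4: I2 complete
c5: R2←I2
c7: I1 complete
c8: R5←I1
c9: I3 operands ready; I4 dispatched to M0
c10: I4 operands ready
c14: I3 complete
c15: R1←I3; I4 complete
c16: R2←I4
c17: I5 dispatched to M0
c18: I5 operands ready
c23: I5 complete
c24: R3←I5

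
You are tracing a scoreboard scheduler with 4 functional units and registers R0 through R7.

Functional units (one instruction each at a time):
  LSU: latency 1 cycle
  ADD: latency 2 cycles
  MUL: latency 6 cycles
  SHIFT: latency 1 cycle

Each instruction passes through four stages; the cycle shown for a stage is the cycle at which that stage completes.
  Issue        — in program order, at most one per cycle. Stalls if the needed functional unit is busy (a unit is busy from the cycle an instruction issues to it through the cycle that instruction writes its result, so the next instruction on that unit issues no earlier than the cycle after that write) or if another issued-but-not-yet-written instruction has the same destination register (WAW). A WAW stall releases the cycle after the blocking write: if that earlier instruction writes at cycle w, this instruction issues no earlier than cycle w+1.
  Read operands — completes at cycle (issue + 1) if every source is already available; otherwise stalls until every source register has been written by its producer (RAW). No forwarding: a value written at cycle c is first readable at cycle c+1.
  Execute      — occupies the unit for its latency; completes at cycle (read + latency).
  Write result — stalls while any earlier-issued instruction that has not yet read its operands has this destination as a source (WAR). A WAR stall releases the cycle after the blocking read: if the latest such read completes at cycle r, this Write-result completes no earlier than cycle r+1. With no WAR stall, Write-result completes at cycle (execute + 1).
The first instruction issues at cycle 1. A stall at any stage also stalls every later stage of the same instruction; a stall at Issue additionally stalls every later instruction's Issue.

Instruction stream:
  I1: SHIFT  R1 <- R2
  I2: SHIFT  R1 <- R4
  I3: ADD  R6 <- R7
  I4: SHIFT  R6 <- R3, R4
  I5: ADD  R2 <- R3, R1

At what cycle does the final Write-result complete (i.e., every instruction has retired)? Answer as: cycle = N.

  I1 | 1 | 2 | 3 | 4
  I2 | 5 | 6 | 7 | 8   struct: SHIFT busy until I1 writes@4
  I3 | 6 | 7 | 9 | 10
  I4 | 11 | 12 | 13 | 14   WAW R6: wait I3 write@10
  I5 | 12 | 13 | 15 | 16

cycle = 16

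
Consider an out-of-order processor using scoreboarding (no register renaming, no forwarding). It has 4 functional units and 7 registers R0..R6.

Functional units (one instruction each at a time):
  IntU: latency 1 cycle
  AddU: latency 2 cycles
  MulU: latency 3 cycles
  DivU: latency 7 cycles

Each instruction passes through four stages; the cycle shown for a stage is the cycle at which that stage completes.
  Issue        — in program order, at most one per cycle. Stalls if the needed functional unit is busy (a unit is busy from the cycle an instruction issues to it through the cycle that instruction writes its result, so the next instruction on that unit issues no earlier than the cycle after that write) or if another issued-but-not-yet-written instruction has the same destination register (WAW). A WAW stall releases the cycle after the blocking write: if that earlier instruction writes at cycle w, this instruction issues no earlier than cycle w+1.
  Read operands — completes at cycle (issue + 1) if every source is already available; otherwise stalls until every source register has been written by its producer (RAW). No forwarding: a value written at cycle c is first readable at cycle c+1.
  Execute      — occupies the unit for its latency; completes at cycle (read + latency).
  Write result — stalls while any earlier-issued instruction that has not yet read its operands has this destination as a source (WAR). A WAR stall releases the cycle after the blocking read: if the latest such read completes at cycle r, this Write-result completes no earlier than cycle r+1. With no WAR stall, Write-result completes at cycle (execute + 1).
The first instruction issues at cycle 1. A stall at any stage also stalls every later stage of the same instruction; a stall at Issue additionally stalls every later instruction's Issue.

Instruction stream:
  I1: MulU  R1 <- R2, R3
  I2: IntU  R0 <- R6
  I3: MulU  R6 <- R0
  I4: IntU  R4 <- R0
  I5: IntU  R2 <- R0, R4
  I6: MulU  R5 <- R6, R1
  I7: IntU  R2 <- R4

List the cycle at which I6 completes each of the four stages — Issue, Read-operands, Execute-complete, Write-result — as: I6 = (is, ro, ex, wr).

1) issue 1, read 2, done 5, write 6
2) issue 2, read 3, done 4, write 5
3) issue 7, read 8, done 11, write 12  <struct: MulU busy until I1 writes@6>
4) issue 8, read 9, done 10, write 11
5) issue 12, read 13, done 14, write 15  <struct: IntU busy until I4 writes@11>
6) issue 13, read 14, done 17, write 18
7) issue 16, read 17, done 18, write 19  <struct: IntU busy until I5 writes@15>

I6 = (13, 14, 17, 18)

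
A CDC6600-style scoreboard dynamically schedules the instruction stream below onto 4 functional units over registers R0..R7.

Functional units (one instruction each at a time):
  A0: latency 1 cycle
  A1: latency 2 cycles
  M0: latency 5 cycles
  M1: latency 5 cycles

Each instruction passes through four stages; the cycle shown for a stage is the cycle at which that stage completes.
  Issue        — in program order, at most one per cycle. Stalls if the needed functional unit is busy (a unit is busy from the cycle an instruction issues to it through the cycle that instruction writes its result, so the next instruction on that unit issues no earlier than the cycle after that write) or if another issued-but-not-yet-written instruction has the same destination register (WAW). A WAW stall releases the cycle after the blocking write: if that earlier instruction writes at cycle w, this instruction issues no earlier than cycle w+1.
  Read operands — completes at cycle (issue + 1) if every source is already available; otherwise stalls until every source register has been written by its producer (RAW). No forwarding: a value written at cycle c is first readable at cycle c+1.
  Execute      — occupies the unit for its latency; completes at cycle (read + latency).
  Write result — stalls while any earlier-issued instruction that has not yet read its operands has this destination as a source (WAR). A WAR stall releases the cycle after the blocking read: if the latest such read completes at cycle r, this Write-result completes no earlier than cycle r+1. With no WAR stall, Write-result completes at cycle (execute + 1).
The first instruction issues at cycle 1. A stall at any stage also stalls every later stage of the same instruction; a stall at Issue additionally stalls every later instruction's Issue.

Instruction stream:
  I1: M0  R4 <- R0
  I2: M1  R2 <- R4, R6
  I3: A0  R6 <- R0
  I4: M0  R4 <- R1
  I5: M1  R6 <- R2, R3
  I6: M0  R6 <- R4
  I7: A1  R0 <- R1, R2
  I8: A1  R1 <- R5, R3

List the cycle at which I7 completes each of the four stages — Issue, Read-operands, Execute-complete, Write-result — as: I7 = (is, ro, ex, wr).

I7 = (25, 26, 28, 29)

I1  is:1  ro:2  ex:7  wr:8
I2  is:2  ro:9  ex:14  wr:15  — RAW R4: wait I1 write@8
I3  is:3  ro:4  ex:5  wr:10  — WAR R6: wait I2 read@9
I4  is:9  ro:10  ex:15  wr:16  — struct: M0 busy until I1 writes@8
I5  is:16  ro:17  ex:22  wr:23  — struct: M1 busy until I2 writes@15
I6  is:24  ro:25  ex:30  wr:31  — WAW R6: wait I5 write@23
I7  is:25  ro:26  ex:28  wr:29
I8  is:30  ro:31  ex:33  wr:34  — struct: A1 busy until I7 writes@29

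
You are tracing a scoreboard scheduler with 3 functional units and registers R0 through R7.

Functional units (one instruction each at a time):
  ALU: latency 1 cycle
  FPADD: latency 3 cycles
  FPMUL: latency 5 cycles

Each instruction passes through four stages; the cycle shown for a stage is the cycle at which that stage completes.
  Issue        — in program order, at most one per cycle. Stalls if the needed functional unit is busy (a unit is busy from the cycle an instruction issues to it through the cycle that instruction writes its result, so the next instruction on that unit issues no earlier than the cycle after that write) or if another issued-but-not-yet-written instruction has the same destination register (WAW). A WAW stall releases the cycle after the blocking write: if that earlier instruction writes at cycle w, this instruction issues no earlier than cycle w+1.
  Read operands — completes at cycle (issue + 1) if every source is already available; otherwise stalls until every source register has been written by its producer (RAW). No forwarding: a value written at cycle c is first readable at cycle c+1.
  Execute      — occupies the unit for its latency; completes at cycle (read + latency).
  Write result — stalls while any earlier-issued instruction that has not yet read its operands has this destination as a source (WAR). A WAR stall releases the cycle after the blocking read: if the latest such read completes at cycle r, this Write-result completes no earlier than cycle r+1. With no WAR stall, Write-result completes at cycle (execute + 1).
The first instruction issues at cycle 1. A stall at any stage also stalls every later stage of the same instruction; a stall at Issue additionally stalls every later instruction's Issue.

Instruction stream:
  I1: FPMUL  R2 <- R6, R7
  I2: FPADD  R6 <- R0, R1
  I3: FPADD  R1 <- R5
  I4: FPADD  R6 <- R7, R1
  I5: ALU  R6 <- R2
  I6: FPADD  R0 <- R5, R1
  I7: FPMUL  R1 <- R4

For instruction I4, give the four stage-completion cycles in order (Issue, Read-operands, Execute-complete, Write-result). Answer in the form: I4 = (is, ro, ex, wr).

I4 = (14, 15, 18, 19)

cycle 1: I1→FPMUL
cycle 2: I1 RO | I2→FPADD
cycle 3: I2 RO
cycle 6: I2 EX
cycle 7: I1 EX | I2 WR R6
cycle 8: I1 WR R2 | I3→FPADD
cycle 9: I3 RO
cycle 12: I3 EX
cycle 13: I3 WR R1
cycle 14: I4→FPADD
cycle 15: I4 RO
cycle 18: I4 EX
cycle 19: I4 WR R6
cycle 20: I5→ALU
cycle 21: I5 RO | I6→FPADD
cycle 22: I5 EX | I6 RO | I7→FPMUL
cycle 23: I5 WR R6 | I7 RO
cycle 25: I6 EX
cycle 26: I6 WR R0
cycle 28: I7 EX
cycle 29: I7 WR R1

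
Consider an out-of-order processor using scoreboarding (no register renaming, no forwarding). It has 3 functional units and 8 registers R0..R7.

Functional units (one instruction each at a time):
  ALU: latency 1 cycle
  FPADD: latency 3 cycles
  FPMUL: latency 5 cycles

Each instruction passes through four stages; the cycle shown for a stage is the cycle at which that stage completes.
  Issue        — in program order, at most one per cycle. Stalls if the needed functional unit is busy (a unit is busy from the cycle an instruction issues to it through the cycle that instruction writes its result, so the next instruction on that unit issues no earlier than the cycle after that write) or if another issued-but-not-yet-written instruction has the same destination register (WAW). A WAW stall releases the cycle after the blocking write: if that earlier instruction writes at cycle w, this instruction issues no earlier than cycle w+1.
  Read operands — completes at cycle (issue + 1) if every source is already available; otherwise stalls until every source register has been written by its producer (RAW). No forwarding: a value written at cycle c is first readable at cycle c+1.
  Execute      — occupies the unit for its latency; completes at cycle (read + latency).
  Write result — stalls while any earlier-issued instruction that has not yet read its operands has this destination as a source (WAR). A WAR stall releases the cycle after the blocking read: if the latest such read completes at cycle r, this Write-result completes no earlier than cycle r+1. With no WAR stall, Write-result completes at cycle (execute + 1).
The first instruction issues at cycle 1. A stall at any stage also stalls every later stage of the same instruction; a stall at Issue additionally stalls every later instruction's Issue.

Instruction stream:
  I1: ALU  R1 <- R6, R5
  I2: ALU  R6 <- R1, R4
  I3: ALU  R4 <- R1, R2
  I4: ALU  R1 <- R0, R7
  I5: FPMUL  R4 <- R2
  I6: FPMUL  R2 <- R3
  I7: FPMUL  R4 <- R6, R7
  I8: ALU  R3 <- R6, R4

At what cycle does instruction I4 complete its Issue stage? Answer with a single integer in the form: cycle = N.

cycle = 13

[I1] 1/2/3/4
[I2] 5/6/7/8  (struct: ALU busy until I1 writes@4)
[I3] 9/10/11/12  (struct: ALU busy until I2 writes@8)
[I4] 13/14/15/16  (struct: ALU busy until I3 writes@12)
[I5] 14/15/20/21
[I6] 22/23/28/29  (struct: FPMUL busy until I5 writes@21)
[I7] 30/31/36/37  (struct: FPMUL busy until I6 writes@29)
[I8] 31/38/39/40  (RAW R4: wait I7 write@37)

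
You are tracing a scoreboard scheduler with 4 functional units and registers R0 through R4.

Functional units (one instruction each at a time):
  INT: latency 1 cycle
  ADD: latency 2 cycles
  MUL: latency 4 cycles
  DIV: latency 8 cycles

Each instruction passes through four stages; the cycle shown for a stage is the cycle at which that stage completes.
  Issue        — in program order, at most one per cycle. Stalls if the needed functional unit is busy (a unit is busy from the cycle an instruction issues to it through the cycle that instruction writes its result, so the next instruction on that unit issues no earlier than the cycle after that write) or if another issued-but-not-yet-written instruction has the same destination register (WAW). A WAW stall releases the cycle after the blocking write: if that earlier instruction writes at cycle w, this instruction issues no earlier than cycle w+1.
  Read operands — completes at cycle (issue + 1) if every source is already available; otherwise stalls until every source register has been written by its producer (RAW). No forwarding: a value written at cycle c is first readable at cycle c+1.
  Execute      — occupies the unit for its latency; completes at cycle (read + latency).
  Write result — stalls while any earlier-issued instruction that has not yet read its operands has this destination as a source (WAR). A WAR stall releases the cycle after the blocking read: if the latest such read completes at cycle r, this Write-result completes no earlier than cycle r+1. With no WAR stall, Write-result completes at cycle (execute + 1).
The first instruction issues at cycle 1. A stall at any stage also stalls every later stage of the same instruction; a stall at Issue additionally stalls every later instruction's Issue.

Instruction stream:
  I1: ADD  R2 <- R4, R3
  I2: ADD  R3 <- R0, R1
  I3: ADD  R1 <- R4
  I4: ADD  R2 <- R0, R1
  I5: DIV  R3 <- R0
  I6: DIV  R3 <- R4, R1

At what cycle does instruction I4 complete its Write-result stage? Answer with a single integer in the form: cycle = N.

I1  is:1  ro:2  ex:4  wr:5
I2  is:6  ro:7  ex:9  wr:10  — struct: ADD busy until I1 writes@5
I3  is:11  ro:12  ex:14  wr:15  — struct: ADD busy until I2 writes@10
I4  is:16  ro:17  ex:19  wr:20  — struct: ADD busy until I3 writes@15
I5  is:17  ro:18  ex:26  wr:27
I6  is:28  ro:29  ex:37  wr:38  — struct: DIV busy until I5 writes@27

cycle = 20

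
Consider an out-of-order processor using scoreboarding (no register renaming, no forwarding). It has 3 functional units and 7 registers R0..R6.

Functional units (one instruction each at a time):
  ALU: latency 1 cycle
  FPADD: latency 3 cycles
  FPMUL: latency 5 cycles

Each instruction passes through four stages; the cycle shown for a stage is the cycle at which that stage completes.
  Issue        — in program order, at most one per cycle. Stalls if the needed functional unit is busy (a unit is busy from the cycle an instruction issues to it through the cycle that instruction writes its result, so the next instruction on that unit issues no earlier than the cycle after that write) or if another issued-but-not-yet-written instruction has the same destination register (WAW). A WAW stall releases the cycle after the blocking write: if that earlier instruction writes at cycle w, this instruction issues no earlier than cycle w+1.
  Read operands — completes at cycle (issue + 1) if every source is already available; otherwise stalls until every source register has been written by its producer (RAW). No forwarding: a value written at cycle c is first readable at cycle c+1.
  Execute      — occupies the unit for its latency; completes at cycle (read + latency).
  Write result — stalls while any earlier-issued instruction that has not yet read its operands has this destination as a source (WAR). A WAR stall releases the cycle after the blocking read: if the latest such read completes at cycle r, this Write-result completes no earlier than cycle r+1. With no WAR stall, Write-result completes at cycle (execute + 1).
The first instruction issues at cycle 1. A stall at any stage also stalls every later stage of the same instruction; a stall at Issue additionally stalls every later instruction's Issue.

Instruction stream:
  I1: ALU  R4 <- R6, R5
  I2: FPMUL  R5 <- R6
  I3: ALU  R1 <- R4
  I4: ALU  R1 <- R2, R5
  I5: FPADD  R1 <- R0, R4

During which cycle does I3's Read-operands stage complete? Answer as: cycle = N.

I1  is:1  ro:2  ex:3  wr:4
I2  is:2  ro:3  ex:8  wr:9
I3  is:5  ro:6  ex:7  wr:8  — struct: ALU busy until I1 writes@4
I4  is:9  ro:10  ex:11  wr:12  — struct: ALU busy until I3 writes@8
I5  is:13  ro:14  ex:17  wr:18  — WAW R1: wait I4 write@12

cycle = 6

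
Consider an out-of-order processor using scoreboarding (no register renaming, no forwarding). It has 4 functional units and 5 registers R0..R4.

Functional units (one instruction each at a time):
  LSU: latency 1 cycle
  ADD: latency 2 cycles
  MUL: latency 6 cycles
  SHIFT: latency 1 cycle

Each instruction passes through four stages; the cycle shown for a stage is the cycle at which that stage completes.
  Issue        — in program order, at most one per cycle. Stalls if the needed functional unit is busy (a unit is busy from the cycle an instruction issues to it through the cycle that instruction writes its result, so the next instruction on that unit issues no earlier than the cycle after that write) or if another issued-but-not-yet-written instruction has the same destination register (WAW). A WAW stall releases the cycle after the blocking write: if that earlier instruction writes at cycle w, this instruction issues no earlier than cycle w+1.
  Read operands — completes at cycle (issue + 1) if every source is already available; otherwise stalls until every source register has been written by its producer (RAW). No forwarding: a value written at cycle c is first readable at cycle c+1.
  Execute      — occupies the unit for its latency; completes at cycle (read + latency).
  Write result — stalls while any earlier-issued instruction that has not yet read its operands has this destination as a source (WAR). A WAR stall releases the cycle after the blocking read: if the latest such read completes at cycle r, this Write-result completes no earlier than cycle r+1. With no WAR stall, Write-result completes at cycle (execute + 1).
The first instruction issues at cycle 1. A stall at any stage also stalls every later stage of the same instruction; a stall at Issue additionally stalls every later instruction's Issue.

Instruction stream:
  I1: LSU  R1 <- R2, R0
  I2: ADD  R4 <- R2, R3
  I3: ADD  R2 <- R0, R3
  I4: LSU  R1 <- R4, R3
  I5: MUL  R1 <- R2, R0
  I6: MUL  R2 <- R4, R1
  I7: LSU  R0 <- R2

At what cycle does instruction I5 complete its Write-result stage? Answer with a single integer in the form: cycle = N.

cycle = 20

[1] issue I1 (LSU)
[2] I1 read-ops | issue I2 (ADD)
[3] I1 finished on LSU | I2 read-ops
[4] I1→R1
[5] I2 finished on ADD
[6] I2→R4
[7] issue I3 (ADD)
[8] I3 read-ops | issue I4 (LSU)
[9] I4 read-ops
[10] I3 finished on ADD | I4 finished on LSU
[11] I3→R2 | I4→R1
[12] issue I5 (MUL)
[13] I5 read-ops
[19] I5 finished on MUL
[20] I5→R1
[21] issue I6 (MUL)
[22] I6 read-ops | issue I7 (LSU)
[28] I6 finished on MUL
[29] I6→R2
[30] I7 read-ops
[31] I7 finished on LSU
[32] I7→R0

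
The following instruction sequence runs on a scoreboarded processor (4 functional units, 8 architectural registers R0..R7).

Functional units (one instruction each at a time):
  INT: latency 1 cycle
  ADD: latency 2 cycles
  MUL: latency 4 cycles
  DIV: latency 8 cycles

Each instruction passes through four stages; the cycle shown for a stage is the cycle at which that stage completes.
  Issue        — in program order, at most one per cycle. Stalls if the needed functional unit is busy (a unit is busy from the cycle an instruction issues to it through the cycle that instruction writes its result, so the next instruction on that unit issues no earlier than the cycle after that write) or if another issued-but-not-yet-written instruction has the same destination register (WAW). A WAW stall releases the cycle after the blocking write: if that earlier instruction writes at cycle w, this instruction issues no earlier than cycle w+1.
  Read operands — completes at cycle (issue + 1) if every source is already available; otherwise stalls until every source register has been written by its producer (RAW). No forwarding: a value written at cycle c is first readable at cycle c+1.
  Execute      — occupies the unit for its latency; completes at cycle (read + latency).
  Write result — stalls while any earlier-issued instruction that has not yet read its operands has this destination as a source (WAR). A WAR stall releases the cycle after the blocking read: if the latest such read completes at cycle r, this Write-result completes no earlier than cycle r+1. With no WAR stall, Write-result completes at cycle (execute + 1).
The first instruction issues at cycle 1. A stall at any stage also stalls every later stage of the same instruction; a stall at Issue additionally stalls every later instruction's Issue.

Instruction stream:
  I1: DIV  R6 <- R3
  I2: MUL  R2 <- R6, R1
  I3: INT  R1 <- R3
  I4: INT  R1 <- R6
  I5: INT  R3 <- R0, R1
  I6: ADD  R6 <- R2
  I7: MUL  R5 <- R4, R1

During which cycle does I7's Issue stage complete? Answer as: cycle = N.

[1] issue I1 (DIV)
[2] I1 read-ops · issue I2 (MUL)
[3] issue I3 (INT)
[4] I3 read-ops
[5] I3 finished on INT
[10] I1 finished on DIV
[11] I1→R6
[12] I2 read-ops
[13] I3→R1
[14] issue I4 (INT)
[15] I4 read-ops
[16] I2 finished on MUL · I4 finished on INT
[17] I2→R2 · I4→R1
[18] issue I5 (INT)
[19] I5 read-ops · issue I6 (ADD)
[20] I5 finished on INT · I6 read-ops · issue I7 (MUL)
[21] I5→R3 · I7 read-ops
[22] I6 finished on ADD
[23] I6→R6
[25] I7 finished on MUL
[26] I7→R5

cycle = 20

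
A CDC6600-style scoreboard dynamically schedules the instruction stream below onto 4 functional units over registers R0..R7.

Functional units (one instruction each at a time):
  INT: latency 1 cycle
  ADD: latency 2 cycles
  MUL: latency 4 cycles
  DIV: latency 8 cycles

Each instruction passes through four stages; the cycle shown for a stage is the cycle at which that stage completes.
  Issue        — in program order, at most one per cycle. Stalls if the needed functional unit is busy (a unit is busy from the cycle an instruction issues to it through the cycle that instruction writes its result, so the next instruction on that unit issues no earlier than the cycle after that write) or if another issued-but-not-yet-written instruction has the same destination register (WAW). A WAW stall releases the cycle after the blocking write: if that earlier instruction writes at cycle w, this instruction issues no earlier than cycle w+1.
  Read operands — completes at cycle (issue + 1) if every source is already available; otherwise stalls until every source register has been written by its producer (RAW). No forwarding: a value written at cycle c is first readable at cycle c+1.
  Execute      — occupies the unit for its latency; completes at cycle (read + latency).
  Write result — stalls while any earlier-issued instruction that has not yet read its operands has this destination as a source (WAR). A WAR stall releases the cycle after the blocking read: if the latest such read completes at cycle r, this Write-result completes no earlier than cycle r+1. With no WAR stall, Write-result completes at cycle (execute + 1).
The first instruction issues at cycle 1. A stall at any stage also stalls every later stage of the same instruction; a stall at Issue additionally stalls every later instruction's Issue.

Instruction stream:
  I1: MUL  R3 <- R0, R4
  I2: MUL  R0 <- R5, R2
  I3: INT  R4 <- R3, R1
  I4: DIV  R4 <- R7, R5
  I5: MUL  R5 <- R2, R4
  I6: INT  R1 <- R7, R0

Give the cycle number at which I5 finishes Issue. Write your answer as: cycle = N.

cycle = 15

I1: IS=1 RO=2 EX=6 WR=7
I2: IS=8 RO=9 EX=13 WR=14  [struct: MUL busy until I1 writes@7]
I3: IS=9 RO=10 EX=11 WR=12
I4: IS=13 RO=14 EX=22 WR=23  [WAW R4: wait I3 write@12]
I5: IS=15 RO=24 EX=28 WR=29  [struct: MUL busy until I2 writes@14; RAW R4: wait I4 write@23]
I6: IS=16 RO=17 EX=18 WR=19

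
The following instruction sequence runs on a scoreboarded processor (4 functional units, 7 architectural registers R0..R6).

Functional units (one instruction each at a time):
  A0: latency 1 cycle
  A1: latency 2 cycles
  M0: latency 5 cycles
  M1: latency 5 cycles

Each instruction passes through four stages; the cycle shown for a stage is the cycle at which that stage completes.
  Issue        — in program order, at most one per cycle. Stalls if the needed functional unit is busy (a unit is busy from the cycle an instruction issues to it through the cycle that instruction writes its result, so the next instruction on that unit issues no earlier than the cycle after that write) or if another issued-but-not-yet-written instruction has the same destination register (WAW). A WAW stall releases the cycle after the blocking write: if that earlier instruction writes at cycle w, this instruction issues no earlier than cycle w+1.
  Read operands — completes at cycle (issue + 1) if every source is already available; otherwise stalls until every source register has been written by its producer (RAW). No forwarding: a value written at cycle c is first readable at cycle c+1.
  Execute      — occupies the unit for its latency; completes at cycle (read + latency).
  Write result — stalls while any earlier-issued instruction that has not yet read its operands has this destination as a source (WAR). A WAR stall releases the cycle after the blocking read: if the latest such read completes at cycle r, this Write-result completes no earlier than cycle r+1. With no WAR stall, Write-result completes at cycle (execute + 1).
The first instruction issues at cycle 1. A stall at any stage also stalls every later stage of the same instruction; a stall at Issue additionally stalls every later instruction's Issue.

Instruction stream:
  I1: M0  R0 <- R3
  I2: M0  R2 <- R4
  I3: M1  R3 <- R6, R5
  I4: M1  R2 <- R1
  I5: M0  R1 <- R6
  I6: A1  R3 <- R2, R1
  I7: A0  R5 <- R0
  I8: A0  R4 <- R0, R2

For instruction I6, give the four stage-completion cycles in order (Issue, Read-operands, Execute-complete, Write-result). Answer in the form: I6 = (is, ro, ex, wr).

c1: issue I1 (M0)
c2: I1 read-ops
c7: I1 finished on M0
c8: I1→R0
c9: issue I2 (M0)
c10: I2 read-ops, issue I3 (M1)
c11: I3 read-ops
c15: I2 finished on M0
c16: I2→R2, I3 finished on M1
c17: I3→R3
c18: issue I4 (M1)
c19: I4 read-ops, issue I5 (M0)
c20: I5 read-ops, issue I6 (A1)
c21: issue I7 (A0)
c22: I7 read-ops
c23: I7 finished on A0
c24: I4 finished on M1, I7→R5
c25: I4→R2, I5 finished on M0, issue I8 (A0)
c26: I5→R1, I8 read-ops
c27: I6 read-ops, I8 finished on A0
c28: I8→R4
c29: I6 finished on A1
c30: I6→R3

I6 = (20, 27, 29, 30)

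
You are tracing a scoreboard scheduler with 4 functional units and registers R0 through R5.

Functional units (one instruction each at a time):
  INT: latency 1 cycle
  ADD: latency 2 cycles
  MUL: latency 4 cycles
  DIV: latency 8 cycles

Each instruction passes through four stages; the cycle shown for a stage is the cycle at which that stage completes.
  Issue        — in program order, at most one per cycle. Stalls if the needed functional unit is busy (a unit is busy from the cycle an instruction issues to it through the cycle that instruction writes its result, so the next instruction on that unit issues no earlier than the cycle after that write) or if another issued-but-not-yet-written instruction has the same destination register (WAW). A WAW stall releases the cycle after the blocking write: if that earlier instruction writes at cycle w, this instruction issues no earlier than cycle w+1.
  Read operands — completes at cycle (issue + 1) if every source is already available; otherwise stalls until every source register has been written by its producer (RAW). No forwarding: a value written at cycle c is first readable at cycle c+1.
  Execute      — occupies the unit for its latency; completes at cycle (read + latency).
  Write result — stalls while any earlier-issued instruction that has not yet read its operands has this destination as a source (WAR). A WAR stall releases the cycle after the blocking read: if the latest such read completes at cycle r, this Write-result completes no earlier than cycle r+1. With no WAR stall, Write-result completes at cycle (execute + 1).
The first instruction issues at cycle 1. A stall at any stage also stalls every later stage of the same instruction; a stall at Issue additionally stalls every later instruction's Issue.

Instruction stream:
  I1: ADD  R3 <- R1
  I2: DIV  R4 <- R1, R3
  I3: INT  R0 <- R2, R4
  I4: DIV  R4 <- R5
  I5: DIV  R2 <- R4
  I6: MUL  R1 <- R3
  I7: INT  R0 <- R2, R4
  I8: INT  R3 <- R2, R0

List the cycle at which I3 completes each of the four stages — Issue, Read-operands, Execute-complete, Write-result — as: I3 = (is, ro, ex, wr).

t=1  I1 dispatched to ADD
t=2  I1 operands ready; I2 dispatched to DIV
t=3  I3 dispatched to INT
t=4  I1 complete
t=5  R3←I1
t=6  I2 operands ready
t=14  I2 complete
t=15  R4←I2
t=16  I3 operands ready; I4 dispatched to DIV
t=17  I3 complete; I4 operands ready
t=18  R0←I3
t=25  I4 complete
t=26  R4←I4
t=27  I5 dispatched to DIV
t=28  I5 operands ready; I6 dispatched to MUL
t=29  I6 operands ready; I7 dispatched to INT
t=33  I6 complete
t=34  R1←I6
t=36  I5 complete
t=37  R2←I5
t=38  I7 operands ready
t=39  I7 complete
t=40  R0←I7
t=41  I8 dispatched to INT
t=42  I8 operands ready
t=43  I8 complete
t=44  R3←I8

I3 = (3, 16, 17, 18)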